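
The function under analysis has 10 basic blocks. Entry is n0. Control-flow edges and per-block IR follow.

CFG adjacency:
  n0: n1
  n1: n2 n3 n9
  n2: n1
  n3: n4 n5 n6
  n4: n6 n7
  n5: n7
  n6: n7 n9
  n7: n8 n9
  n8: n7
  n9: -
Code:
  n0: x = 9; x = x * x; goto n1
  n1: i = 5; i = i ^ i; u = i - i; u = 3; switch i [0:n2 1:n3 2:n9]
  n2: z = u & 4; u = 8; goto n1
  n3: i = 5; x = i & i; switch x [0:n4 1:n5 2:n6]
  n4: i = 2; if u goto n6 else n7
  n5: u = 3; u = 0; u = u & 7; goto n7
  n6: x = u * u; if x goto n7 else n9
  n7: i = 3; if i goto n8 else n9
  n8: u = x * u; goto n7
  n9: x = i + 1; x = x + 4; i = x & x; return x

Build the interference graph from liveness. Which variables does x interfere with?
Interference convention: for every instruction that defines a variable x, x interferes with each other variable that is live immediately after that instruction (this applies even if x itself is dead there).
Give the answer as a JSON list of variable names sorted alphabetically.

Answer: ["i", "u"]

Analysis:
Block summaries:
  n0: {x} / ∅
  n1: {i,u} / ∅
  n2: {u,z} / {u}
  n3: {i,x} / ∅
  n4: {i} / {u}
  n5: {u} / ∅
  n6: {x} / {u}
  n7: {i} / ∅
  n8: {u} / {u,x}
  n9: {i,x} / {i}

Backward fixpoint:
  n0 li=∅ lo=∅
  n1 li=∅ lo={i,u}
  n2 li={u} lo=∅
  n3 li={u} lo={i,u,x}
  n4 li={u,x} lo={i,u,x}
  n5 li={x} lo={u,x}
  n6 li={i,u} lo={i,u,x}
  n7 li={u,x} lo={i,u,x}
  n8 li={u,x} lo={u,x}
  n9 li={i} lo=∅

Interfere edges:
  i↔{u,x}
  u↔{i,x}
  x↔{i,u}
  z↔∅

N(x) = ["i", "u"]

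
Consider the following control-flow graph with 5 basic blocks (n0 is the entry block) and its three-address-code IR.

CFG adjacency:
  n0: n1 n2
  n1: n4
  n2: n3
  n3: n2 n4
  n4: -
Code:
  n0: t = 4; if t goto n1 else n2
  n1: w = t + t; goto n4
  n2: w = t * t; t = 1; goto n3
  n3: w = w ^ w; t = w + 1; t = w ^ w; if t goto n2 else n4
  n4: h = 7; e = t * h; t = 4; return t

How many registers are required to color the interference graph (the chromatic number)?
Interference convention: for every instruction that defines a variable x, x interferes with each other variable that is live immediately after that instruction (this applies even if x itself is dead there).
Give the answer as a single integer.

Block summaries:
  n0: def={t} ue=∅
  n1: def={w} ue={t}
  n2: def={t,w} ue={t}
  n3: def={t,w} ue={w}
  n4: def={e,h,t} ue={t}

Liveness:
  n0: in=∅ out={t}
  n1: in={t} out={t}
  n2: in={t} out={w}
  n3: in={w} out={t}
  n4: in={t} out=∅

Conflict graph:
  e: ∅
  h: {t}
  t: {h,w}
  w: {t}

Colouring:
  {h,t} pairwise interfere (2-clique) ⇒ χ ≥ 2
  2-colouring: c0={e,t}  c1={h,w}
  χ = 2

Answer: 2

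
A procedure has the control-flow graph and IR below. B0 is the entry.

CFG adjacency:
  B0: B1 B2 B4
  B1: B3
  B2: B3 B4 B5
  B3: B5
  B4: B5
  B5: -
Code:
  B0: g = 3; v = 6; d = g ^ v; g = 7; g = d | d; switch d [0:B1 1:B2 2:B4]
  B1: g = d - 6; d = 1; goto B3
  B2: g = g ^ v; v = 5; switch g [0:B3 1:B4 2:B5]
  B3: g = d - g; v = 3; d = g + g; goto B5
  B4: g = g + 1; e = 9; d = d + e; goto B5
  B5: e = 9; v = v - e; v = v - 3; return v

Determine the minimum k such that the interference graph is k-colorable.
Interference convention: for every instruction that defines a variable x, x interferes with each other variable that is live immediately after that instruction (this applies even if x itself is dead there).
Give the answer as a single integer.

Per-block:
  B0: {d,g,v} / ∅
  B1: {d,g} / {d}
  B2: {g,v} / {g,v}
  B3: {d,g,v} / {d,g}
  B4: {d,e,g} / {d,g}
  B5: {e,v} / {v}

Backward fixpoint:
  B0 li=∅ lo={d,g,v}
  B1 li={d} lo={d,g}
  B2 li={d,g,v} lo={d,g,v}
  B3 li={d,g} lo={v}
  B4 li={d,g,v} lo={v}
  B5 li={v} lo=∅

Interference:
  d — {e,g,v}
  e — {d,v}
  g — {d,v}
  v — {d,e,g}

Colouring:
  lower bound: {d,e,v} mutually conflict ⇒ χ ≥ 3
  3-colouring: R0={d}  R1={v}  R2={e,g}
  χ = 3

Answer: 3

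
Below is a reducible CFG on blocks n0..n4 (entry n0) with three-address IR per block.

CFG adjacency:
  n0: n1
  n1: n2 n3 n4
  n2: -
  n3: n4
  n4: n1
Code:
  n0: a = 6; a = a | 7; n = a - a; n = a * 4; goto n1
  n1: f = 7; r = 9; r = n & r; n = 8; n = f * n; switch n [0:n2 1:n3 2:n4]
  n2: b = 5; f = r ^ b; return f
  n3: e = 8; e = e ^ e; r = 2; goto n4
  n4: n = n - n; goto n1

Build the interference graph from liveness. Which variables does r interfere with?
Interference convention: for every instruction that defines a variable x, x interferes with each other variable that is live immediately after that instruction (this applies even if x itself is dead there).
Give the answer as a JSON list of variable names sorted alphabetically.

def/use:
  n0: {a,n} / ∅
  n1: {f,n,r} / {n}
  n2: {b,f} / {r}
  n3: {e,r} / ∅
  n4: {n} / {n}

Live sets:
  n0: in=∅ out={n}
  n1: in={n} out={n,r}
  n2: in={r} out=∅
  n3: in={n} out={n}
  n4: in={n} out={n}

Conflict graph:
  a: {n}
  b: {r}
  e: {n}
  f: {n,r}
  n: {a,e,f,r}
  r: {b,f,n}

N(r) = ["b", "f", "n"]

Answer: ["b", "f", "n"]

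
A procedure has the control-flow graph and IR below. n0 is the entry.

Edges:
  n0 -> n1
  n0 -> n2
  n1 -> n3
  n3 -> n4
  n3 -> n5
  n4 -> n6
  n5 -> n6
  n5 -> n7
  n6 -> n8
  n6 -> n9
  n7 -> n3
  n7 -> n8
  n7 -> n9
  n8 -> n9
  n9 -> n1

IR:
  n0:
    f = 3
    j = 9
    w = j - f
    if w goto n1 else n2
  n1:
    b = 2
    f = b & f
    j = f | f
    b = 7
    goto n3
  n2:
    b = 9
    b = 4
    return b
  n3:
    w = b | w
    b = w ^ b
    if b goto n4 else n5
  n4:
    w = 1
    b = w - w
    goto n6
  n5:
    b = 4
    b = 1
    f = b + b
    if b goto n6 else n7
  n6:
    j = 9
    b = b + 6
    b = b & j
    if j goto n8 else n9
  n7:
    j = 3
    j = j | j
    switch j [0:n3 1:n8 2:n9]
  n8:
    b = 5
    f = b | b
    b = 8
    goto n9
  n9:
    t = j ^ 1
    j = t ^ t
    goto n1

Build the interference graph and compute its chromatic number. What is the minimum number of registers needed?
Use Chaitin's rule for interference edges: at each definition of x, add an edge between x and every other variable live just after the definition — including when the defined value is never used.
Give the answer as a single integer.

def/use:
  n0 def {f,j,w} use ∅
  n1 def {b,f,j} use {f}
  n2 def {b} use ∅
  n3 def {b,w} use {b,w}
  n4 def {b,w} use ∅
  n5 def {b,f} use ∅
  n6 def {b,j} use {b}
  n7 def {j} use ∅
  n8 def {b,f} use ∅
  n9 def {j,t} use {j}

Liveness:
  n0 li=∅ lo={f,w}
  n1 li={f,w} lo={b,f,w}
  n2 li=∅ lo=∅
  n3 li={b,f,w} lo={f,w}
  n4 li={f} lo={b,f,w}
  n5 li={w} lo={b,f,w}
  n6 li={b,f,w} lo={f,j,w}
  n7 li={b,f,w} lo={b,f,j,w}
  n8 li={j,w} lo={f,j,w}
  n9 li={f,j,w} lo={f,w}

Interference:
  b: {f,j,w}
  f: {b,j,t,w}
  j: {b,f,w}
  t: {f,w}
  w: {b,f,j,t}

Colouring:
  {b,f,j,w} pairwise interfere (4-clique) ⇒ χ ≥ 4
  assign b→c2 f→c0 j→c3 t→c2 w→c1 — no edge inside a register ⇒ χ ≤ 4
  χ = 4

Answer: 4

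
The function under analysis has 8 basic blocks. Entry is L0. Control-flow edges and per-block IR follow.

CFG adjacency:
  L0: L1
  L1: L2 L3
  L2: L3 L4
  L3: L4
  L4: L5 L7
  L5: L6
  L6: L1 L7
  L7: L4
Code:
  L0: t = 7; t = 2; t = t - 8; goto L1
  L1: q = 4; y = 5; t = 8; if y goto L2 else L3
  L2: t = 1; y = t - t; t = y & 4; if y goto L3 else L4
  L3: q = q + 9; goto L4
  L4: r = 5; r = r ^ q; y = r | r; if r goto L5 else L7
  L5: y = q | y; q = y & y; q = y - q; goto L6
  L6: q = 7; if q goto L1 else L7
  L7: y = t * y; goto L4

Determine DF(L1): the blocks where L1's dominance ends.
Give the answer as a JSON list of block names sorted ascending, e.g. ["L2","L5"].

Answer: ["L1"]

Derivation:
idom tree: L1←L0 L2←L1 L3←L1 L4←L1 L5←L4 L6←L5 L7←L4
Dom at joins:
  L1: preds {L0,L6}: {L0} ∩ {L0,L1,L4,L5,L6} = {L0}; idom=L0
  L3: preds {L1,L2}: {L0,L1} ∩ {L0,L1,L2} = {L0,L1}; idom=L1
  L4: preds {L2,L3,L7}: {L0,L1,L2} ∩ {L0,L1,L3} ∩ {L0,L1,L4,L7} = {L0,L1}; idom=L1
  L7: preds {L4,L6}: {L0,L1,L4} ∩ {L0,L1,L4,L5,L6} = {L0,L1,L4}; idom=L4

DF walk-up:
  L1←L0: walk · to L0
  L1←L6: walk L6→L5→L4→L1 to L0
  L3←L1: walk · to L1
  L3←L2: walk L2 to L1
  L4←L2: walk L2 to L1
  L4←L3: walk L3 to L1
  L4←L7: walk L7→L4 to L1
  L7←L4: walk · to L4
  L7←L6: walk L6→L5 to L4
  DF(L0)=∅
  DF(L1)={L1}
  DF(L2)={L3,L4}
  DF(L3)={L4}
  DF(L4)={L1,L4}
  DF(L5)={L1,L7}
  DF(L6)={L1,L7}
  DF(L7)={L4}

DF(L1) = ["L1"]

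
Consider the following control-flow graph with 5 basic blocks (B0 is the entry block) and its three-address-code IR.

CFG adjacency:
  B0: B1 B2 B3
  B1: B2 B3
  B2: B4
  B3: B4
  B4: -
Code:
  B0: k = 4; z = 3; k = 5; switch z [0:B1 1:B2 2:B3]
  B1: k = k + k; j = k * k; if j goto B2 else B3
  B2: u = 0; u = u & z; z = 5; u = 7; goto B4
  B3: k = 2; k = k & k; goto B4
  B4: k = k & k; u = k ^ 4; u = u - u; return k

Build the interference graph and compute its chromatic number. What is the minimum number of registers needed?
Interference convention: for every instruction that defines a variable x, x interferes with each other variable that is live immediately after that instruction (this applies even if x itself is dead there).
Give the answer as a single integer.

Per-block:
  B0: def={k,z} ue=∅
  B1: def={j,k} ue={k}
  B2: def={u,z} ue={z}
  B3: def={k} ue=∅
  B4: def={k,u} ue={k}

Live sets:
  live B0: ∅→{k,z}
  live B1: {k,z}→{k,z}
  live B2: {k,z}→{k}
  live B3: ∅→{k}
  live B4: {k}→∅

Conflict graph:
  j: {k,z}
  k: {j,u,z}
  u: {k,z}
  z: {j,k,u}

Chromatic number:
  clique {j,k,z} ⇒ need ≥ 3
  assign j→r2 k→r0 u→r2 z→r1 — no edge inside a register ⇒ χ ≤ 3
  χ = 3

Answer: 3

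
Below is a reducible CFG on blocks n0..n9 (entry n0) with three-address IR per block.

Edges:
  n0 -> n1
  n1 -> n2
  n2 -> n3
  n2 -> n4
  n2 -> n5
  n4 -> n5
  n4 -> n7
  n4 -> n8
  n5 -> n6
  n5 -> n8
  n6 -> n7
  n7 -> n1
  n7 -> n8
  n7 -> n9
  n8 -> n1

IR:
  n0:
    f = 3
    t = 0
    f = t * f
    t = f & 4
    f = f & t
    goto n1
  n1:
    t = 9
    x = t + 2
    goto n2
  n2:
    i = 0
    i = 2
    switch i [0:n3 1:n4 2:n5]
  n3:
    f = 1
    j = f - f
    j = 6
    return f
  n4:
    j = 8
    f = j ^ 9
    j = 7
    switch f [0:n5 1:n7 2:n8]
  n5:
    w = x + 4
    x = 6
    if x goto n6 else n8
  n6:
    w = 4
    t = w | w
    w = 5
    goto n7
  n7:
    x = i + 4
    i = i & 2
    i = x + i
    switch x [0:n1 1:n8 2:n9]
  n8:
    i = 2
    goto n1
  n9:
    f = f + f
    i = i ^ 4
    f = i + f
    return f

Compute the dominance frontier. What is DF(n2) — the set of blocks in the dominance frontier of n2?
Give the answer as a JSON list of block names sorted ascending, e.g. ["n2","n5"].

idom tree: n1←n0 n2←n1 n3←n2 n4←n2 n5←n2 n6←n5 n7←n2 n8←n2 n9←n7
Dom∩ at merges:
  n1: preds {n0,n7,n8}: {n0} ∩ {n0,n1,n2,n7} ∩ {n0,n1,n2,n8} = {n0}; idom=n0
  n5: preds {n2,n4}: {n0,n1,n2} ∩ {n0,n1,n2,n4} = {n0,n1,n2}; idom=n2
  n7: preds {n4,n6}: {n0,n1,n2,n4} ∩ {n0,n1,n2,n5,n6} = {n0,n1,n2}; idom=n2
  n8: preds {n4,n5,n7}: {n0,n1,n2,n4} ∩ {n0,n1,n2,n5} ∩ {n0,n1,n2,n7} = {n0,n1,n2}; idom=n2

DF walk-up:
  n1←n0: walk · to n0
  n1←n7: walk n7→n2→n1 to n0
  n1←n8: walk n8→n2→n1 to n0
  n5←n2: walk · to n2
  n5←n4: walk n4 to n2
  n7←n4: walk n4 to n2
  n7←n6: walk n6→n5 to n2
  n8←n4: walk n4 to n2
  n8←n5: walk n5 to n2
  n8←n7: walk n7 to n2
  DF(n0)=∅
  DF(n1)={n1}
  DF(n2)={n1}
  DF(n3)=∅
  DF(n4)={n5,n7,n8}
  DF(n5)={n7,n8}
  DF(n6)={n7}
  DF(n7)={n1,n8}
  DF(n8)={n1}
  DF(n9)=∅

DF(n2) = ["n1"]

Answer: ["n1"]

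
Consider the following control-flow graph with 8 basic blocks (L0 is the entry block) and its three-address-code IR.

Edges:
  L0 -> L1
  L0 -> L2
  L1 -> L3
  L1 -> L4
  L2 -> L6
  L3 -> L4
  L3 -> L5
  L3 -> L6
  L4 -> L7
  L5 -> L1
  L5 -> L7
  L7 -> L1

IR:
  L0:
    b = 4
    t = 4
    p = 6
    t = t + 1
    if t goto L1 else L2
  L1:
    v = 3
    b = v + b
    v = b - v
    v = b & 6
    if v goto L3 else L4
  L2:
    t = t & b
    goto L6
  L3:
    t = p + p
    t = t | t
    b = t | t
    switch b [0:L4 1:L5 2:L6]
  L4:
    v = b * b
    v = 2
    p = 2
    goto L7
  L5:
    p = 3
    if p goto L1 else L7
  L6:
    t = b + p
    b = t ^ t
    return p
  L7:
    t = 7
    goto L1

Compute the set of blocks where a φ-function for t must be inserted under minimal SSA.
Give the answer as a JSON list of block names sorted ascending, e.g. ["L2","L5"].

Answer: ["L1", "L4", "L6", "L7"]

Working:
idom tree: L1←L0 L2←L0 L3←L1 L4←L1 L5←L3 L6←L0 L7←L1
Dom∩ at merges:
  L1: preds {L0,L5,L7}: {L0} ∩ {L0,L1,L3,L5} ∩ {L0,L1,L7} = {L0}; idom=L0
  L4: preds {L1,L3}: {L0,L1} ∩ {L0,L1,L3} = {L0,L1}; idom=L1
  L6: preds {L2,L3}: {L0,L2} ∩ {L0,L1,L3} = {L0}; idom=L0
  L7: preds {L4,L5}: {L0,L1,L4} ∩ {L0,L1,L3,L5} = {L0,L1}; idom=L1

DF derivation:
  L1←L0: walk · to L0
  L1←L5: walk L5→L3→L1 to L0
  L1←L7: walk L7→L1 to L0
  L4←L1: walk · to L1
  L4←L3: walk L3 to L1
  L6←L2: walk L2 to L0
  L6←L3: walk L3→L1 to L0
  L7←L4: walk L4 to L1
  L7←L5: walk L5→L3 to L1
  DF(L0)=∅
  DF(L1)={L1,L6}
  DF(L2)={L6}
  DF(L3)={L1,L4,L6,L7}
  DF(L4)={L7}
  DF(L5)={L1,L7}
  DF(L6)=∅
  DF(L7)={L1}

φ for t: defs {L0,L2,L3,L6,L7}
  DF⁺ = {L1,L4,L6,L7}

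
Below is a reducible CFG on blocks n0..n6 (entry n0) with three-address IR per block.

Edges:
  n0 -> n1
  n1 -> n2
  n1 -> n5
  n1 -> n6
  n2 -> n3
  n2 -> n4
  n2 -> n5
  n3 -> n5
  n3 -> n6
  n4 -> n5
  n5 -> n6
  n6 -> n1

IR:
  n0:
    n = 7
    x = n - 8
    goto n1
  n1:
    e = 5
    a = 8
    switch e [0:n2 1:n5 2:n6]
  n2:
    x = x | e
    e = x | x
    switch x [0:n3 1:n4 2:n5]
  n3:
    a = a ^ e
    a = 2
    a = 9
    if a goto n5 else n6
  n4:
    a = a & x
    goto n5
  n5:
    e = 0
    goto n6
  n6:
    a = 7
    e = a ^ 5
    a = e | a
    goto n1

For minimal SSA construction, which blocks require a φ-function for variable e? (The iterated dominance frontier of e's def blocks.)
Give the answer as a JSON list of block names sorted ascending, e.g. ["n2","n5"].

idom tree: n1←n0 n2←n1 n3←n2 n4←n2 n5←n1 n6←n1
Join-block Dom:
  n1: preds {n0,n6}: {n0} ∩ {n0,n1,n6} = {n0}; idom=n0
  n5: preds {n1,n2,n3,n4}: {n0,n1} ∩ {n0,n1,n2} ∩ {n0,n1,n2,n3} ∩ {n0,n1,n2,n4} = {n0,n1}; idom=n1
  n6: preds {n1,n3,n5}: {n0,n1} ∩ {n0,n1,n2,n3} ∩ {n0,n1,n5} = {n0,n1}; idom=n1

DF derivation:
  n1←n0: walk · to n0
  n1←n6: walk n6→n1 to n0
  n5←n1: walk · to n1
  n5←n2: walk n2 to n1
  n5←n3: walk n3→n2 to n1
  n5←n4: walk n4→n2 to n1
  n6←n1: walk · to n1
  n6←n3: walk n3→n2 to n1
  n6←n5: walk n5 to n1
  n0 → ∅
  n1 → {n1}
  n2 → {n5,n6}
  n3 → {n5,n6}
  n4 → {n5}
  n5 → {n6}
  n6 → {n1}

φ for e: defs {n1,n2,n5,n6}
  DF⁺ = {n1,n5,n6}

Answer: ["n1", "n5", "n6"]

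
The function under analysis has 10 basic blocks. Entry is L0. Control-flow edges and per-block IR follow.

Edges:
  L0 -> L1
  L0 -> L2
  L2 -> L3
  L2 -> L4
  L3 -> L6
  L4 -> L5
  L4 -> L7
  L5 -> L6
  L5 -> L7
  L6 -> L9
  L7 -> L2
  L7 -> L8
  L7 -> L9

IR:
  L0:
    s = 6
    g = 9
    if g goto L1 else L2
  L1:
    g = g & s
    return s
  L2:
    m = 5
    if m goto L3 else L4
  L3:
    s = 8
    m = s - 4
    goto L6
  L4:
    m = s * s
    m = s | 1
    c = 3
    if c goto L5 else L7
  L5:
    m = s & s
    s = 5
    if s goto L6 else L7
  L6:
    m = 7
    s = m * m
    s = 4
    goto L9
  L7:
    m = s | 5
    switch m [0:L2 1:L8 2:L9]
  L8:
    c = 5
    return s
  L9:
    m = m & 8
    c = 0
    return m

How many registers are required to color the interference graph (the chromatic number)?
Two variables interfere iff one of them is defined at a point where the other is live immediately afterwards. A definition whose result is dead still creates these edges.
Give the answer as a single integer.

Per-block:
  L0: {g,s} / ∅
  L1: {g} / {g,s}
  L2: {m} / ∅
  L3: {m,s} / ∅
  L4: {c,m} / {s}
  L5: {m,s} / {s}
  L6: {m,s} / ∅
  L7: {m} / {s}
  L8: {c} / {s}
  L9: {c,m} / {m}

Backward fixpoint:
  L0: in=∅ out={g,s}
  L1: in={g,s} out=∅
  L2: in={s} out={s}
  L3: in=∅ out=∅
  L4: in={s} out={s}
  L5: in={s} out={s}
  L6: in=∅ out={m}
  L7: in={s} out={m,s}
  L8: in={s} out=∅
  L9: in={m} out=∅

Conflict graph:
  c — {m,s}
  g — {s}
  m — {c,s}
  s — {c,g,m}

Chromatic number:
  clique {c,m,s} ⇒ need ≥ 3
  assign c→r1 g→r1 m→r2 s→r0 — no edge inside a register ⇒ χ ≤ 3
  χ = 3

Answer: 3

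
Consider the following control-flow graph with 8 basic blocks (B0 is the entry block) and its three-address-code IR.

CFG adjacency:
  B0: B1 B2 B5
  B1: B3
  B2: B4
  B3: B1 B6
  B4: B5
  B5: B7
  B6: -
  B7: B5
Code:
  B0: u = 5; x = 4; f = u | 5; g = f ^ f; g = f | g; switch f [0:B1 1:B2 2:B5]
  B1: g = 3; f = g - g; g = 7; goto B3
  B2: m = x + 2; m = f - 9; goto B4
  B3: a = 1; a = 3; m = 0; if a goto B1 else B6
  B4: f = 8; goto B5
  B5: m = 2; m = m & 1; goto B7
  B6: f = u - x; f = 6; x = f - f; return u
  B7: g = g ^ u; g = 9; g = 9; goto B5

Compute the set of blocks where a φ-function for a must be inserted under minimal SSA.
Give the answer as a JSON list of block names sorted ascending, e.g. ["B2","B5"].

Answer: ["B1"]

Analysis:
idom tree: B1←B0 B2←B0 B3←B1 B4←B2 B5←B0 B6←B3 B7←B5
Dom at joins:
  B1: preds {B0,B3}: {B0} ∩ {B0,B1,B3} = {B0}; idom=B0
  B5: preds {B0,B4,B7}: {B0} ∩ {B0,B2,B4} ∩ {B0,B5,B7} = {B0}; idom=B0

DF walk-up:
  join B1 pred B0: · stop@B0
  join B1 pred B3: B3→B1 stop@B0
  join B5 pred B0: · stop@B0
  join B5 pred B4: B4→B2 stop@B0
  join B5 pred B7: B7→B5 stop@B0
  DF(B0)=∅
  DF(B1)={B1}
  DF(B2)={B5}
  DF(B3)={B1}
  DF(B4)={B5}
  DF(B5)={B5}
  DF(B6)=∅
  DF(B7)={B5}

φ for a: defs {B3}
  DF⁺ = {B1}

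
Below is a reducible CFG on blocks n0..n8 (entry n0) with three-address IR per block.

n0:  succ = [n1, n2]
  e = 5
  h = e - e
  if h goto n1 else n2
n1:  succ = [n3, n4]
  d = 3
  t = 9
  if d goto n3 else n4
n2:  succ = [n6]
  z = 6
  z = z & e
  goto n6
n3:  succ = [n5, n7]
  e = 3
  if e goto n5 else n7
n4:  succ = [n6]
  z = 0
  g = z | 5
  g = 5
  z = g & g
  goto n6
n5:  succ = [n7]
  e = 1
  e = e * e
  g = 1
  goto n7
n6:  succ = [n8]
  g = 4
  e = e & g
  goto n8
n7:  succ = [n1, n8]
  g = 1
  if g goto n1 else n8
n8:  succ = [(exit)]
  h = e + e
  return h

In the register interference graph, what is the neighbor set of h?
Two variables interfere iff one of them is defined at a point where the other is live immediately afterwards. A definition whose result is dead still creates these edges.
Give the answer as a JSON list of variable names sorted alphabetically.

Answer: ["e"]

Working:
Per-block:
  n0: def={e,h} ue=∅
  n1: def={d,t} ue=∅
  n2: def={z} ue={e}
  n3: def={e} ue=∅
  n4: def={g,z} ue=∅
  n5: def={e,g} ue=∅
  n6: def={e,g} ue={e}
  n7: def={g} ue=∅
  n8: def={h} ue={e}

Backward fixpoint:
  n0 li=∅ lo={e}
  n1 li={e} lo={e}
  n2 li={e} lo={e}
  n3 li=∅ lo={e}
  n4 li={e} lo={e}
  n5 li=∅ lo={e}
  n6 li={e} lo={e}
  n7 li={e} lo={e}
  n8 li={e} lo=∅

Interference:
  d: {e,t}
  e: {d,g,h,t,z}
  g: {e}
  h: {e}
  t: {d,e}
  z: {e}

N(h) = ["e"]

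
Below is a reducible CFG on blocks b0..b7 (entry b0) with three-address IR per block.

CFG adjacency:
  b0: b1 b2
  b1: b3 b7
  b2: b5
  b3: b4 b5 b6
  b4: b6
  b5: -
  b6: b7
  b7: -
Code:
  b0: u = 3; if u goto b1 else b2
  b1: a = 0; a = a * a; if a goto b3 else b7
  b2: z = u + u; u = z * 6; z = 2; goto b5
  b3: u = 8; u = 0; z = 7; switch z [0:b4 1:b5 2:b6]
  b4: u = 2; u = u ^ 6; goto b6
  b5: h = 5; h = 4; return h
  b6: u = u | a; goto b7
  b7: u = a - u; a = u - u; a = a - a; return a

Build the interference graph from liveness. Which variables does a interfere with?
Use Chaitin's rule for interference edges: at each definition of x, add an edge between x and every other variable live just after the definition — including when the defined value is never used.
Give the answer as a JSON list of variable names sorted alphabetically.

def/use:
  b0: def={u} ue=∅
  b1: def={a} ue=∅
  b2: def={u,z} ue={u}
  b3: def={u,z} ue=∅
  b4: def={u} ue=∅
  b5: def={h} ue=∅
  b6: def={u} ue={a,u}
  b7: def={a,u} ue={a,u}

Backward fixpoint:
  live b0: ∅→{u}
  live b1: {u}→{a,u}
  live b2: {u}→∅
  live b3: {a}→{a,u}
  live b4: {a}→{a,u}
  live b5: ∅→∅
  live b6: {a,u}→{a,u}
  live b7: {a,u}→∅

Interfere edges:
  a — {u,z}
  h — ∅
  u — {a,z}
  z — {a,u}

N(a) = ["u", "z"]

Answer: ["u", "z"]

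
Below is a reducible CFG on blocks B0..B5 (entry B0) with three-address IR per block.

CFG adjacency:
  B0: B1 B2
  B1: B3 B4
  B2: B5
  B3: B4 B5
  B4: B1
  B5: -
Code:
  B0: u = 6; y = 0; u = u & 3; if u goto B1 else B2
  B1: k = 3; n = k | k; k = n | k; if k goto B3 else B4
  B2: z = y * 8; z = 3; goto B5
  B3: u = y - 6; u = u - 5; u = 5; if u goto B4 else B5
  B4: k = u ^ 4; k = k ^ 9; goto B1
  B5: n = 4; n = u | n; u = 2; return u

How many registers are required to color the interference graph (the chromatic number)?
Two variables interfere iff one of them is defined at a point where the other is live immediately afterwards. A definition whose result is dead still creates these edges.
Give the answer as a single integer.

Block summaries:
  B0: {u,y} / ∅
  B1: {k,n} / ∅
  B2: {z} / {y}
  B3: {u} / {y}
  B4: {k} / {u}
  B5: {n,u} / {u}

Backward fixpoint:
  B0 li=∅ lo={u,y}
  B1 li={u,y} lo={u,y}
  B2 li={u,y} lo={u}
  B3 li={y} lo={u,y}
  B4 li={u,y} lo={u,y}
  B5 li={u} lo=∅

Conflict graph:
  k — {n,u,y}
  n — {k,u,y}
  u — {k,n,y,z}
  y — {k,n,u}
  z — {u}

Chromatic number:
  {k,n,u,y} pairwise interfere (4-clique) ⇒ χ ≥ 4
  assign k→R1 n→R2 u→R0 y→R3 z→R1 — no edge inside a register ⇒ χ ≤ 4
  χ = 4

Answer: 4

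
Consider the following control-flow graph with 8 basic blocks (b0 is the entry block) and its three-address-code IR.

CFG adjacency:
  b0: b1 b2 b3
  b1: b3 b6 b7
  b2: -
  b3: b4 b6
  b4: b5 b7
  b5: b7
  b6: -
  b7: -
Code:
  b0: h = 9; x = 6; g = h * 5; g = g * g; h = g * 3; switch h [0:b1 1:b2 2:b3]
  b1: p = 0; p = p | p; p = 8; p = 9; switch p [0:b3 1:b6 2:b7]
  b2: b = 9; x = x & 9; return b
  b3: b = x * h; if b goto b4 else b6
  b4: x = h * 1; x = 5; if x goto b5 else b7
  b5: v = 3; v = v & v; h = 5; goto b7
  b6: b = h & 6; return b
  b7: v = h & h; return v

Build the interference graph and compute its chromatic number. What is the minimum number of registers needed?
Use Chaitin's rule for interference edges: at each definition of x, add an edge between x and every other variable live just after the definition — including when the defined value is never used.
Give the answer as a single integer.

Answer: 3

Working:
Block summaries:
  b0: {g,h,x} / ∅
  b1: {p} / ∅
  b2: {b,x} / {x}
  b3: {b} / {h,x}
  b4: {x} / {h}
  b5: {h,v} / ∅
  b6: {b} / {h}
  b7: {v} / {h}

Backward fixpoint:
  b0 li=∅ lo={h,x}
  b1 li={h,x} lo={h,x}
  b2 li={x} lo=∅
  b3 li={h,x} lo={h}
  b4 li={h} lo={h}
  b5 li=∅ lo={h}
  b6 li={h} lo=∅
  b7 li={h} lo=∅

Conflict graph:
  b — {h,x}
  g — {x}
  h — {b,p,x}
  p — {h,x}
  v — ∅
  x — {b,g,h,p}

Colouring:
  {b,h,x} pairwise interfere (3-clique) ⇒ χ ≥ 3
  3-colouring: c0={v,x}  c1={g,h}  c2={b,p}
  χ = 3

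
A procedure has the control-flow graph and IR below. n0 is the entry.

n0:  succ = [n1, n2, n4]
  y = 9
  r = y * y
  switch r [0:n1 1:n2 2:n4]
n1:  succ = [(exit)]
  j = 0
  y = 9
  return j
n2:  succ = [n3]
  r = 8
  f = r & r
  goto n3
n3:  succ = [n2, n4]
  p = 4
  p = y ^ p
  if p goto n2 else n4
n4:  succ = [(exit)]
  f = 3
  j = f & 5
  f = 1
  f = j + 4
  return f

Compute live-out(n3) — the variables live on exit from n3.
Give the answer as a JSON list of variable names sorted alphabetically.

Per-block:
  n0: {r,y} / ∅
  n1: {j,y} / ∅
  n2: {f,r} / ∅
  n3: {p} / {y}
  n4: {f,j} / ∅

Live sets:
  n0 li=∅ lo={y}
  n1 li=∅ lo=∅
  n2 li={y} lo={y}
  n3 li={y} lo={y}
  n4 li=∅ lo=∅

live-out(n3) = ["y"]

Answer: ["y"]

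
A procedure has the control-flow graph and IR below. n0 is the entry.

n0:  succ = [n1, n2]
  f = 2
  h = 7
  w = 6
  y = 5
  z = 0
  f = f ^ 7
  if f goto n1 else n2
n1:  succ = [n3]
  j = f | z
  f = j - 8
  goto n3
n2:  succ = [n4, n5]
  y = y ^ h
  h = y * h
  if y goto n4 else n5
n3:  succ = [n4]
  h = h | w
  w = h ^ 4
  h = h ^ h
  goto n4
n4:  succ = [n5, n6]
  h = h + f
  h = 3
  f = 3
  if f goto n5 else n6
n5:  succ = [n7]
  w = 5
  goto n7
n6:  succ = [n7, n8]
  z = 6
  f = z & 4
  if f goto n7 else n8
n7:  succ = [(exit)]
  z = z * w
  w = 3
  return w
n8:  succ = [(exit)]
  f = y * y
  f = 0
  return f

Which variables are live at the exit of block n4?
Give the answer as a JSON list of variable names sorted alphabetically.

Answer: ["w", "y", "z"]

Derivation:
Block summaries:
  n0 def {f,h,w,y,z} use ∅
  n1 def {f,j} use {f,z}
  n2 def {h,y} use {h,y}
  n3 def {h,w} use {h,w}
  n4 def {f,h} use {f,h}
  n5 def {w} use ∅
  n6 def {f,z} use ∅
  n7 def {w,z} use {w,z}
  n8 def {f} use {y}

Live sets:
  n0: in=∅ out={f,h,w,y,z}
  n1: in={f,h,w,y,z} out={f,h,w,y,z}
  n2: in={f,h,w,y,z} out={f,h,w,y,z}
  n3: in={f,h,w,y,z} out={f,h,w,y,z}
  n4: in={f,h,w,y,z} out={w,y,z}
  n5: in={z} out={w,z}
  n6: in={w,y} out={w,y,z}
  n7: in={w,z} out=∅
  n8: in={y} out=∅

live-out(n4) = ["w", "y", "z"]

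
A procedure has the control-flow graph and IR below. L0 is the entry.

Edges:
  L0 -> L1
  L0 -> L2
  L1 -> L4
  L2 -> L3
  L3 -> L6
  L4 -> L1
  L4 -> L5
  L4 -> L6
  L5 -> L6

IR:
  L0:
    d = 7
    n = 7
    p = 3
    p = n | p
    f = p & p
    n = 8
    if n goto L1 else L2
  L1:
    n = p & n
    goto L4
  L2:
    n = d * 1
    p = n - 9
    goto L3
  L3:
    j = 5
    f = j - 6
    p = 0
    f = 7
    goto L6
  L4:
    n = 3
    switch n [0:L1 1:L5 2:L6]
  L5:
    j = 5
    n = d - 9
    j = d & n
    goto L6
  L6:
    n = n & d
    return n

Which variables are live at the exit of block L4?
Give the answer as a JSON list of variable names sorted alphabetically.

Answer: ["d", "n", "p"]

Working:
def/use:
  L0: {d,f,n,p} / ∅
  L1: {n} / {n,p}
  L2: {n,p} / {d}
  L3: {f,j,p} / ∅
  L4: {n} / ∅
  L5: {j,n} / {d}
  L6: {n} / {d,n}

Backward fixpoint:
  live L0: ∅→{d,n,p}
  live L1: {d,n,p}→{d,p}
  live L2: {d}→{d,n}
  live L3: {d,n}→{d,n}
  live L4: {d,p}→{d,n,p}
  live L5: {d}→{d,n}
  live L6: {d,n}→∅

live-out(L4) = ["d", "n", "p"]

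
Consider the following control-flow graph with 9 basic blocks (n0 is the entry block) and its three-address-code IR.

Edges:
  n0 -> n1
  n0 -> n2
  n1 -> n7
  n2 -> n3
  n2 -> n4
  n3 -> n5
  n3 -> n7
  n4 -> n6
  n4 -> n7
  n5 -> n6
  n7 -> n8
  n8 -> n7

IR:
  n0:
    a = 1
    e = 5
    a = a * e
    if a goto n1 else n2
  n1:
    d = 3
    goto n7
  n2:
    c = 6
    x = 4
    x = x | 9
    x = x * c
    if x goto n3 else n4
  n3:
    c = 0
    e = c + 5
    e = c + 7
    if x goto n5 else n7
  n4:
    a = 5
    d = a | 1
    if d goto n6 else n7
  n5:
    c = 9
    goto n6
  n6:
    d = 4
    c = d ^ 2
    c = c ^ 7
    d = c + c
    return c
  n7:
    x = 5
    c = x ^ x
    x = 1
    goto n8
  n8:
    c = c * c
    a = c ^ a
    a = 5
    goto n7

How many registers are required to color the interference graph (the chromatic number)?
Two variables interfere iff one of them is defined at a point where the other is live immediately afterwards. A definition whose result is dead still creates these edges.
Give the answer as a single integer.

Answer: 4

Derivation:
Per-block:
  n0: {a,e} / ∅
  n1: {d} / ∅
  n2: {c,x} / ∅
  n3: {c,e} / {x}
  n4: {a,d} / ∅
  n5: {c} / ∅
  n6: {c,d} / ∅
  n7: {c,x} / ∅
  n8: {a,c} / {a,c}

Backward fixpoint:
  n0 li=∅ lo={a}
  n1 li={a} lo={a}
  n2 li={a} lo={a,x}
  n3 li={a,x} lo={a}
  n4 li=∅ lo={a}
  n5 li=∅ lo=∅
  n6 li=∅ lo=∅
  n7 li={a} lo={a,c}
  n8 li={a,c} lo={a}

Interfere edges:
  a↔{c,d,e,x}
  c↔{a,d,e,x}
  d↔{a,c}
  e↔{a,c,x}
  x↔{a,c,e}

Chromatic number:
  {a,c,e,x} pairwise interfere (4-clique) ⇒ χ ≥ 4
  4-colouring: c0={a}  c1={c}  c2={d,e}  c3={x}
  χ = 4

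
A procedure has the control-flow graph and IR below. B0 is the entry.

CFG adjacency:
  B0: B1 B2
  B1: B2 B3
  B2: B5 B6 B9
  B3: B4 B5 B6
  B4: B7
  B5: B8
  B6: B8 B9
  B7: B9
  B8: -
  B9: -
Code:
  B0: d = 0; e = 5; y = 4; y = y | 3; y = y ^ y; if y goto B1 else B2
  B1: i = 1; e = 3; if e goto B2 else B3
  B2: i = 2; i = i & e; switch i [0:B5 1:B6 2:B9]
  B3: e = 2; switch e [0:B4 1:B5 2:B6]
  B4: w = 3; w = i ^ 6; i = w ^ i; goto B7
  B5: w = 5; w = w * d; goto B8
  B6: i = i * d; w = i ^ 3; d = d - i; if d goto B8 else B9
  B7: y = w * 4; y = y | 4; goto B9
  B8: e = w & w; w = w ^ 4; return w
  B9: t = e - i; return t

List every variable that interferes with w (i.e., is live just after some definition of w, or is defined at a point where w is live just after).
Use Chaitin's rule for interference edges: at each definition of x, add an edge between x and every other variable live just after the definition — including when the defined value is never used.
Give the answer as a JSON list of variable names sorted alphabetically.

Answer: ["d", "e", "i"]

Working:
Block summaries:
  B0 def {d,e,y} use ∅
  B1 def {e,i} use ∅
  B2 def {i} use {e}
  B3 def {e} use ∅
  B4 def {i,w} use {i}
  B5 def {w} use {d}
  B6 def {d,i,w} use {d,i}
  B7 def {y} use {w}
  B8 def {e,w} use {w}
  B9 def {t} use {e,i}

Liveness:
  B0 li=∅ lo={d,e}
  B1 li={d} lo={d,e,i}
  B2 li={d,e} lo={d,e,i}
  B3 li={d,i} lo={d,e,i}
  B4 li={e,i} lo={e,i,w}
  B5 li={d} lo={w}
  B6 li={d,e,i} lo={e,i,w}
  B7 li={e,i,w} lo={e,i}
  B8 li={w} lo=∅
  B9 li={e,i} lo=∅

Interfere edges:
  d — {e,i,w,y}
  e — {d,i,w,y}
  i — {d,e,w,y}
  t — ∅
  w — {d,e,i}
  y — {d,e,i}

N(w) = ["d", "e", "i"]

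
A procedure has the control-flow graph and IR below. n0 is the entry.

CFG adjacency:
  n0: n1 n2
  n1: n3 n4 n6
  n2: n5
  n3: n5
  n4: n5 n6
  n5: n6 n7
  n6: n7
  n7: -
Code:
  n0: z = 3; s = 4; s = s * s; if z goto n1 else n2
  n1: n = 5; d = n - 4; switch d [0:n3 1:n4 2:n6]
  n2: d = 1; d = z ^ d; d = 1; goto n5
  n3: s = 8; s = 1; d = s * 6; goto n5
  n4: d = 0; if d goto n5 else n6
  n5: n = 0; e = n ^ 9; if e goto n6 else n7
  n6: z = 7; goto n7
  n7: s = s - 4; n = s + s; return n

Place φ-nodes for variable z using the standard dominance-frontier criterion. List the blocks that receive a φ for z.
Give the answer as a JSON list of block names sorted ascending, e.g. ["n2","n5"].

idom tree: n1←n0 n2←n0 n3←n1 n4←n1 n5←n0 n6←n0 n7←n0
Dom∩ at merges:
  n5: preds {n2,n3,n4}: {n0,n2} ∩ {n0,n1,n3} ∩ {n0,n1,n4} = {n0}; idom=n0
  n6: preds {n1,n4,n5}: {n0,n1} ∩ {n0,n1,n4} ∩ {n0,n5} = {n0}; idom=n0
  n7: preds {n5,n6}: {n0,n5} ∩ {n0,n6} = {n0}; idom=n0

Frontier:
  n5←n2: walk n2 to n0
  n5←n3: walk n3→n1 to n0
  n5←n4: walk n4→n1 to n0
  n6←n1: walk n1 to n0
  n6←n4: walk n4→n1 to n0
  n6←n5: walk n5 to n0
  n7←n5: walk n5 to n0
  n7←n6: walk n6 to n0
  n0: DF=∅
  n1: DF={n5,n6}
  n2: DF={n5}
  n3: DF={n5}
  n4: DF={n5,n6}
  n5: DF={n6,n7}
  n6: DF={n7}
  n7: DF=∅

φ for z: defs {n0,n6}
  DF⁺ = {n7}

Answer: ["n7"]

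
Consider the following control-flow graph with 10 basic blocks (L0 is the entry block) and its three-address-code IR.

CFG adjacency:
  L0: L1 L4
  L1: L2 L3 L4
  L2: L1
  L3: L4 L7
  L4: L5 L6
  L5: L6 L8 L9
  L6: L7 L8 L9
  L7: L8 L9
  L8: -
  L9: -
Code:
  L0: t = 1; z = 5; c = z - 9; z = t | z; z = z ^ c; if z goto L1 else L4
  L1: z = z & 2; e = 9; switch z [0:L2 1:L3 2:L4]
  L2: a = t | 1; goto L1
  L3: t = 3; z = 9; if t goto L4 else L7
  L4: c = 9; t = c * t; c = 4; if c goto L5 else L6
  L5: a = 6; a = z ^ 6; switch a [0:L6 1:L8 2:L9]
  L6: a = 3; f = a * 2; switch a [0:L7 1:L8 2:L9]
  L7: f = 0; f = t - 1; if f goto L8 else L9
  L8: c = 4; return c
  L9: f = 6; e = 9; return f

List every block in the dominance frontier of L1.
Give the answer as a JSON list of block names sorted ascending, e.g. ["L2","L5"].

Answer: ["L1", "L4", "L7"]

Derivation:
idom tree: L1←L0 L2←L1 L3←L1 L4←L0 L5←L4 L6←L4 L7←L0 L8←L0 L9←L0
Dom∩ at merges:
  L1: preds {L0,L2}: {L0} ∩ {L0,L1,L2} = {L0}; idom=L0
  L4: preds {L0,L1,L3}: {L0} ∩ {L0,L1} ∩ {L0,L1,L3} = {L0}; idom=L0
  L6: preds {L4,L5}: {L0,L4} ∩ {L0,L4,L5} = {L0,L4}; idom=L4
  L7: preds {L3,L6}: {L0,L1,L3} ∩ {L0,L4,L6} = {L0}; idom=L0
  L8: preds {L5,L6,L7}: {L0,L4,L5} ∩ {L0,L4,L6} ∩ {L0,L7} = {L0}; idom=L0
  L9: preds {L5,L6,L7}: {L0,L4,L5} ∩ {L0,L4,L6} ∩ {L0,L7} = {L0}; idom=L0

DF walk-up:
  L1←L0: walk · to L0
  L1←L2: walk L2→L1 to L0
  L4←L0: walk · to L0
  L4←L1: walk L1 to L0
  L4←L3: walk L3→L1 to L0
  L6←L4: walk · to L4
  L6←L5: walk L5 to L4
  L7←L3: walk L3→L1 to L0
  L7←L6: walk L6→L4 to L0
  L8←L5: walk L5→L4 to L0
  L8←L6: walk L6→L4 to L0
  L8←L7: walk L7 to L0
  L9←L5: walk L5→L4 to L0
  L9←L6: walk L6→L4 to L0
  L9←L7: walk L7 to L0
  L0 → ∅
  L1 → {L1,L4,L7}
  L2 → {L1}
  L3 → {L4,L7}
  L4 → {L7,L8,L9}
  L5 → {L6,L8,L9}
  L6 → {L7,L8,L9}
  L7 → {L8,L9}
  L8 → ∅
  L9 → ∅

DF(L1) = ["L1", "L4", "L7"]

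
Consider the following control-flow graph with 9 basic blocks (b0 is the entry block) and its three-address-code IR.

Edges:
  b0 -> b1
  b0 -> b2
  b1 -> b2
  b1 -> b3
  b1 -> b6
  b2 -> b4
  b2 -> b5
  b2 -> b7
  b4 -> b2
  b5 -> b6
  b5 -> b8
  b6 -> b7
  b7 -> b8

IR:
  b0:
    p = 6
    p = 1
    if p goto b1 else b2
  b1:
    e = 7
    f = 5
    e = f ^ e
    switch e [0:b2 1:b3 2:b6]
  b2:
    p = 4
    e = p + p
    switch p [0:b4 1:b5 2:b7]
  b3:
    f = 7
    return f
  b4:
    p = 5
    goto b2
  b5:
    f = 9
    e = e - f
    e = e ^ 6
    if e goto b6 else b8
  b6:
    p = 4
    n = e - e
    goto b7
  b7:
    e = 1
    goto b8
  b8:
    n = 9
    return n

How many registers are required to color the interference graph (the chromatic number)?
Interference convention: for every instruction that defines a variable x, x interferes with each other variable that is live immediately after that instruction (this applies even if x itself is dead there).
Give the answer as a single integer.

Per-block:
  b0 def {p} use ∅
  b1 def {e,f} use ∅
  b2 def {e,p} use ∅
  b3 def {f} use ∅
  b4 def {p} use ∅
  b5 def {e,f} use {e}
  b6 def {n,p} use {e}
  b7 def {e} use ∅
  b8 def {n} use ∅

Live sets:
  b0 li=∅ lo=∅
  b1 li=∅ lo={e}
  b2 li=∅ lo={e}
  b3 li=∅ lo=∅
  b4 li=∅ lo=∅
  b5 li={e} lo={e}
  b6 li={e} lo=∅
  b7 li=∅ lo=∅
  b8 li=∅ lo=∅

Interference:
  e↔{f,p}
  f↔{e}
  n↔∅
  p↔{e}

Colouring:
  lower bound: {e,f} mutually conflict ⇒ χ ≥ 2
  2-colouring: c0={e,n}  c1={f,p}
  χ = 2

Answer: 2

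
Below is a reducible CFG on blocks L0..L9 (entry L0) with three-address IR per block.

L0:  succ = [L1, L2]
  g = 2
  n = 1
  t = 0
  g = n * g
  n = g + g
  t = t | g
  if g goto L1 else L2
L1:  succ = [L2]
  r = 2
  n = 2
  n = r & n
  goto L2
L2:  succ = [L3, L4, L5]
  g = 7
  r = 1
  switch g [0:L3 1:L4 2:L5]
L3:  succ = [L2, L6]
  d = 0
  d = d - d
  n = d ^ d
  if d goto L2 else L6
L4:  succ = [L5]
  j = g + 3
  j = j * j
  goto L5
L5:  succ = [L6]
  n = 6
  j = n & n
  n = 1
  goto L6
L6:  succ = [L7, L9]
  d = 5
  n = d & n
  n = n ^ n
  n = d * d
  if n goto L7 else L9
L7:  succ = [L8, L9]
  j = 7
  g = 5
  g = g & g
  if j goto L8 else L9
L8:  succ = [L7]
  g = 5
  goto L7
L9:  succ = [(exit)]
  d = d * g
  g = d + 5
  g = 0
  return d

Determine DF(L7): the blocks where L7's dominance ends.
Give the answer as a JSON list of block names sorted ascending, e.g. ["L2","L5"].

idom tree: L1←L0 L2←L0 L3←L2 L4←L2 L5←L2 L6←L2 L7←L6 L8←L7 L9←L6
Join-block Dom:
  L2: preds {L0,L1,L3}: {L0} ∩ {L0,L1} ∩ {L0,L2,L3} = {L0}; idom=L0
  L5: preds {L2,L4}: {L0,L2} ∩ {L0,L2,L4} = {L0,L2}; idom=L2
  L6: preds {L3,L5}: {L0,L2,L3} ∩ {L0,L2,L5} = {L0,L2}; idom=L2
  L7: preds {L6,L8}: {L0,L2,L6} ∩ {L0,L2,L6,L7,L8} = {L0,L2,L6}; idom=L6
  L9: preds {L6,L7}: {L0,L2,L6} ∩ {L0,L2,L6,L7} = {L0,L2,L6}; idom=L6

DF derivation:
  join L2 pred L0: · stop@L0
  join L2 pred L1: L1 stop@L0
  join L2 pred L3: L3→L2 stop@L0
  join L5 pred L2: · stop@L2
  join L5 pred L4: L4 stop@L2
  join L6 pred L3: L3 stop@L2
  join L6 pred L5: L5 stop@L2
  join L7 pred L6: · stop@L6
  join L7 pred L8: L8→L7 stop@L6
  join L9 pred L6: · stop@L6
  join L9 pred L7: L7 stop@L6
  L0 → ∅
  L1 → {L2}
  L2 → {L2}
  L3 → {L2,L6}
  L4 → {L5}
  L5 → {L6}
  L6 → ∅
  L7 → {L7,L9}
  L8 → {L7}
  L9 → ∅

DF(L7) = ["L7", "L9"]

Answer: ["L7", "L9"]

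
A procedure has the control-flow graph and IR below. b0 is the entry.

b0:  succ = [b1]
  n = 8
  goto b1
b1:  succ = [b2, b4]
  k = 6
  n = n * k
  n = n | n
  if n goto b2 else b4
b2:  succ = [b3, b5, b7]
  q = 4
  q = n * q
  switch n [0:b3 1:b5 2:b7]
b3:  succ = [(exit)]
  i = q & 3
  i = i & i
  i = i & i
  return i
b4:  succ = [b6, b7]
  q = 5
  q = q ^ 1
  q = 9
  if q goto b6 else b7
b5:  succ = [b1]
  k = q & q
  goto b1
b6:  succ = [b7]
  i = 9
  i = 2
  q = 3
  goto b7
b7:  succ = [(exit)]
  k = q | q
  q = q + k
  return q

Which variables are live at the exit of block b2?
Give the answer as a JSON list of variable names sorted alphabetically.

def/use:
  b0 def {n} use ∅
  b1 def {k,n} use {n}
  b2 def {q} use {n}
  b3 def {i} use {q}
  b4 def {q} use ∅
  b5 def {k} use {q}
  b6 def {i,q} use ∅
  b7 def {k,q} use {q}

Live sets:
  b0 li=∅ lo={n}
  b1 li={n} lo={n}
  b2 li={n} lo={n,q}
  b3 li={q} lo=∅
  b4 li=∅ lo={q}
  b5 li={n,q} lo={n}
  b6 li=∅ lo={q}
  b7 li={q} lo=∅

live-out(b2) = ["n", "q"]

Answer: ["n", "q"]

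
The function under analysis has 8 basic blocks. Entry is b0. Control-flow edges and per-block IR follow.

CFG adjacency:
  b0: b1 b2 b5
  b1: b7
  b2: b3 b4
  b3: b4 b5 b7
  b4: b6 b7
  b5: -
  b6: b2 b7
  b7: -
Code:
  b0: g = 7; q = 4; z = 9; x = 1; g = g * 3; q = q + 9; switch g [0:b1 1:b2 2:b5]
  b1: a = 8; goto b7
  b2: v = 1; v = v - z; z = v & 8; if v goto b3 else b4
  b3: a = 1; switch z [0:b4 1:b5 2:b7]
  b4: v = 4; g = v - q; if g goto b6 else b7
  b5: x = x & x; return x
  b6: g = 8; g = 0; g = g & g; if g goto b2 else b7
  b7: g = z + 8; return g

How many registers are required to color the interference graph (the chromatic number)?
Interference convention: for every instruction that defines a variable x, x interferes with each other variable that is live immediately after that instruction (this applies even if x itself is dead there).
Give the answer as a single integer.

Per-block:
  b0: {g,q,x,z} / ∅
  b1: {a} / ∅
  b2: {v,z} / {z}
  b3: {a} / {z}
  b4: {g,v} / {q}
  b5: {x} / {x}
  b6: {g} / ∅
  b7: {g} / {z}

Live sets:
  b0 li=∅ lo={q,x,z}
  b1 li={z} lo={z}
  b2 li={q,x,z} lo={q,x,z}
  b3 li={q,x,z} lo={q,x,z}
  b4 li={q,x,z} lo={q,x,z}
  b5 li={x} lo=∅
  b6 li={q,x,z} lo={q,x,z}
  b7 li={z} lo=∅

Interference:
  a↔{q,x,z}
  g↔{q,x,z}
  q↔{a,g,v,x,z}
  v↔{q,x,z}
  x↔{a,g,q,v,z}
  z↔{a,g,q,v,x}

Registers:
  lower bound: {a,q,x,z} mutually conflict ⇒ χ ≥ 4
  4-colouring: R0={q}  R1={x}  R2={z}  R3={a,g,v}
  χ = 4

Answer: 4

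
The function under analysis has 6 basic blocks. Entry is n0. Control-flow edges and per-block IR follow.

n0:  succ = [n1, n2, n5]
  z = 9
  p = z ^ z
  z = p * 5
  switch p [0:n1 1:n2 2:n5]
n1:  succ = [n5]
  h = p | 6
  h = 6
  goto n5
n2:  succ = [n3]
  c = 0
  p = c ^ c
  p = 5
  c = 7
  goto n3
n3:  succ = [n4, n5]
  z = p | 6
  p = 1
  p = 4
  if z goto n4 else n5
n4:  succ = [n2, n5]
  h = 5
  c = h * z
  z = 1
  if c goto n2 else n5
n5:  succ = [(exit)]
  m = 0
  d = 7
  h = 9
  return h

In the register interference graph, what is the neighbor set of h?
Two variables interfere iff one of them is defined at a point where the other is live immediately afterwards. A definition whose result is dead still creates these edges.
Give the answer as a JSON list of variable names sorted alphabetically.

Block summaries:
  n0: {p,z} / ∅
  n1: {h} / {p}
  n2: {c,p} / ∅
  n3: {p,z} / {p}
  n4: {c,h,z} / {z}
  n5: {d,h,m} / ∅

Live sets:
  n0 li=∅ lo={p}
  n1 li={p} lo=∅
  n2 li=∅ lo={p}
  n3 li={p} lo={z}
  n4 li={z} lo=∅
  n5 li=∅ lo=∅

Interference:
  c↔{p,z}
  d↔∅
  h↔{z}
  m↔∅
  p↔{c,z}
  z↔{c,h,p}

N(h) = ["z"]

Answer: ["z"]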